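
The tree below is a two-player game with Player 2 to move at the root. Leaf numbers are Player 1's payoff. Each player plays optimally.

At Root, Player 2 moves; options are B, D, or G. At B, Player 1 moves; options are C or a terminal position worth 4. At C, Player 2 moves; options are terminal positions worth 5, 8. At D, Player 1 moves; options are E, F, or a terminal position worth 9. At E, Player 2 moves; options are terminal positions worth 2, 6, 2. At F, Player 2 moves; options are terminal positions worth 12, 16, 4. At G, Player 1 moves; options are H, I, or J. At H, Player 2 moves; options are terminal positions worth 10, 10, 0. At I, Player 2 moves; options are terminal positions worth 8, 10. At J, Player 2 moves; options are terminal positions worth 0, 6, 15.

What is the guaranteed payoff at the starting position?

C (Player 2): min(5, 8) = 5
B (Player 1): max(5, 4) = 5
E (Player 2): min(2, 6, 2) = 2
F (Player 2): min(12, 16, 4) = 4
D (Player 1): max(2, 4, 9) = 9
H (Player 2): min(10, 10, 0) = 0
I (Player 2): min(8, 10) = 8
J (Player 2): min(0, 6, 15) = 0
G (Player 1): max(0, 8, 0) = 8
Root (Player 2): min(5, 9, 8) = 5

5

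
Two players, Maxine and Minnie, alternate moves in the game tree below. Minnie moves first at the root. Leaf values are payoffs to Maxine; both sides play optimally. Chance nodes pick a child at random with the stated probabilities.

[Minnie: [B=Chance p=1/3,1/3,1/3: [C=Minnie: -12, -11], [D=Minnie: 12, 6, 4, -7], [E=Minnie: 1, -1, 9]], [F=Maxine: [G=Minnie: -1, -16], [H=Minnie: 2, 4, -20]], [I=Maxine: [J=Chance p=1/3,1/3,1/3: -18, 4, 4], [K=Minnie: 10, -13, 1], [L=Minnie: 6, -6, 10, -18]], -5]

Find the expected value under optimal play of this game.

-16

C (Minnie): min(-12, -11) = -12
D (Minnie): min(12, 6, 4, -7) = -7
E (Minnie): min(1, -1, 9) = -1
B (Chance): 1/3·-12 + 1/3·-7 + 1/3·-1 = -6.67
G (Minnie): min(-1, -16) = -16
H (Minnie): min(2, 4, -20) = -20
F (Maxine): max(-16, -20) = -16
J (Chance): 1/3·-18 + 1/3·4 + 1/3·4 = -3.33
K (Minnie): min(10, -13, 1) = -13
L (Minnie): min(6, -6, 10, -18) = -18
I (Maxine): max(-3.33, -13, -18) = -3.33
Root (Minnie): min(-6.67, -16, -3.33, -5) = -16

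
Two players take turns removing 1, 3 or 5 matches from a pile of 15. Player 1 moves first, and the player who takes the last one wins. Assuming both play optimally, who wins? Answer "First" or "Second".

Positions where the player to move wins (W) vs loses (L):
i:   0  1  2  3  4  5  6  7  8  9 10 11 12 13 14 15
     L  W  L  W  L  W  L  W  L  W  L  W  L  W  L  W
Position 15 is W, so the first player wins.

First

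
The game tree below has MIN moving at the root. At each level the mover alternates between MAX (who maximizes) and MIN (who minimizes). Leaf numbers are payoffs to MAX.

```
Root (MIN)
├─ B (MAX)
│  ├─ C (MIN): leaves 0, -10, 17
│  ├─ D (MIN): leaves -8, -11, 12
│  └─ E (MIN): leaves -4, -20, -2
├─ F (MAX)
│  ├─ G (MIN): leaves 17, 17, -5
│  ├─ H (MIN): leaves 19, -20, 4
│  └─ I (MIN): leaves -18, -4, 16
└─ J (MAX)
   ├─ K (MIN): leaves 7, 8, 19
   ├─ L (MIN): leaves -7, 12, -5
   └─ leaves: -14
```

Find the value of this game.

-10

C (MIN): min(0, -10, 17) = -10
D (MIN): min(-8, -11, 12) = -11
E (MIN): min(-4, -20, -2) = -20
B (MAX): max(-10, -11, -20) = -10
G (MIN): min(17, 17, -5) = -5
H (MIN): min(19, -20, 4) = -20
I (MIN): min(-18, -4, 16) = -18
F (MAX): max(-5, -20, -18) = -5
K (MIN): min(7, 8, 19) = 7
L (MIN): min(-7, 12, -5) = -7
J (MAX): max(7, -7, -14) = 7
Root (MIN): min(-10, -5, 7) = -10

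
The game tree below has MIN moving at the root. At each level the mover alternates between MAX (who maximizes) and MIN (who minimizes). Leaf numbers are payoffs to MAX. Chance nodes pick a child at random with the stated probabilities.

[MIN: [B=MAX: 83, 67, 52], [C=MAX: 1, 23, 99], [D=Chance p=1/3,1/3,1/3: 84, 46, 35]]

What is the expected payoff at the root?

B (MAX): max(83, 67, 52) = 83
C (MAX): max(1, 23, 99) = 99
D (Chance): 1/3·84 + 1/3·46 + 1/3·35 = 55
Root (MIN): min(83, 99, 55) = 55

55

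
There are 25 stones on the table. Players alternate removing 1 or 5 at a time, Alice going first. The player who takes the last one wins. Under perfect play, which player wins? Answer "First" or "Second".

First

Compute winning (W) and losing (L) positions by backward induction:
i:   0  1  2  3  4  5  6  7  8  9 10 11 12 13 14 15 16 17 18 19 20 21 22 23 24 25
     L  W  L  W  L  W  L  W  L  W  L  W  L  W  L  W  L  W  L  W  L  W  L  W  L  W
Position 25 is W, so the first player wins.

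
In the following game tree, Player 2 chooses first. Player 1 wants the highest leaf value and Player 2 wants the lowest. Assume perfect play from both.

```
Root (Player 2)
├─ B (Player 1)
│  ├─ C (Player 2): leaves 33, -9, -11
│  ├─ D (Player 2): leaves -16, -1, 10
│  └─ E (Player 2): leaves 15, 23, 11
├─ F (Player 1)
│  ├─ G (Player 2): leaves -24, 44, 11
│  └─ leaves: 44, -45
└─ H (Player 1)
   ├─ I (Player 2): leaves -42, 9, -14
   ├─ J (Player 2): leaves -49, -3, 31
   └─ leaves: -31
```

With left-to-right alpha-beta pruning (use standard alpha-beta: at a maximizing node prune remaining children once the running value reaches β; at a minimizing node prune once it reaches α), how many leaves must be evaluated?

16

C [α=-∞,β=+∞]: v=-11
D [α=-11,β=+∞]: v=-16 after child 1 ≤ α → α-cutoff, skip 2
E [α=-11,β=+∞]: v=11
B [α=-∞,β=+∞]: v=11
G [α=-∞,β=11]: v=-24
F [α=-∞,β=11]: v=44 after child 2 ≥ β → β-cutoff, skip 1
I [α=-∞,β=11]: v=-42
J [α=-42,β=11]: v=-49 after child 1 ≤ α → α-cutoff, skip 2
H [α=-∞,β=11]: v=-31
Root [α=-∞,β=+∞]: v=-31
Leaves evaluated: 16 of 21.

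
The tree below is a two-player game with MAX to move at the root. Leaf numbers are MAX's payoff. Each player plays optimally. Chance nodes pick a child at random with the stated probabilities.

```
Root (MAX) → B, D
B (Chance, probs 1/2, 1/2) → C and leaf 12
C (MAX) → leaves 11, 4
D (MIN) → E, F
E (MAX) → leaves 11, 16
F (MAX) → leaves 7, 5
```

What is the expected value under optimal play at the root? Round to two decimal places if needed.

C (MAX): max(11, 4) = 11
B (Chance): 1/2·11 + 1/2·12 = 11.5
E (MAX): max(11, 16) = 16
F (MAX): max(7, 5) = 7
D (MIN): min(16, 7) = 7
Root (MAX): max(11.5, 7) = 11.5

11.5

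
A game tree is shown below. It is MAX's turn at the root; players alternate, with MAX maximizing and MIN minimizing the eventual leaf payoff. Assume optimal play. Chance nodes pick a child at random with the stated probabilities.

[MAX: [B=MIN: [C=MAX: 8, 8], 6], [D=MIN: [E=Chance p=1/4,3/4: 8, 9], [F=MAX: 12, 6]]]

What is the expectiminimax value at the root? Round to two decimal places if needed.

8.75

C (MAX): max(8, 8) = 8
B (MIN): min(8, 6) = 6
E (Chance): 1/4·8 + 3/4·9 = 8.75
F (MAX): max(12, 6) = 12
D (MIN): min(8.75, 12) = 8.75
Root (MAX): max(6, 8.75) = 8.75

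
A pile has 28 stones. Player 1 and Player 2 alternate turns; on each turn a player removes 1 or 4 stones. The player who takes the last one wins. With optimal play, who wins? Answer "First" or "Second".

i:   0  1  2  3  4  5  6  7  8  9 10 11 12 13 14 15 16 17 18 19 20 21 22 23 24 25 26 27 28
     L  W  L  W  W  L  W  L  W  W  L  W  L  W  W  L  W  L  W  W  L  W  L  W  W  L  W  L  W
Position 28 is W, so the first player wins.

First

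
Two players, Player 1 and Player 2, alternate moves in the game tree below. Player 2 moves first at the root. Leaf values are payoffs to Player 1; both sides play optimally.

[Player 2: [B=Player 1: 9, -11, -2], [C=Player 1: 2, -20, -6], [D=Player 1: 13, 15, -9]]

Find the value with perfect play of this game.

B (Player 1): max(9, -11, -2) = 9
C (Player 1): max(2, -20, -6) = 2
D (Player 1): max(13, 15, -9) = 15
Root (Player 2): min(9, 2, 15) = 2

2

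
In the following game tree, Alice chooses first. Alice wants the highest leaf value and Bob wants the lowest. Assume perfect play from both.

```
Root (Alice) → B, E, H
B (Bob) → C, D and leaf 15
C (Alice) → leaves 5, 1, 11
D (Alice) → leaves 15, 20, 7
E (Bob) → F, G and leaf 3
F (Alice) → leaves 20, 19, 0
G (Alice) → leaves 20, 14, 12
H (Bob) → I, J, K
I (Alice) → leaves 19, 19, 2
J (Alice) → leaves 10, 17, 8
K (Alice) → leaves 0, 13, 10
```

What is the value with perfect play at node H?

13

I: max(19, 19, 2) = 19
J: max(10, 17, 8) = 17
K: max(0, 13, 10) = 13
H: min(19, 17, 13) = 13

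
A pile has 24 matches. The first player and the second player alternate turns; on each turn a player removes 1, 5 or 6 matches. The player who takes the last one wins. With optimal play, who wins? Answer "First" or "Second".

Second

Mark each pile size as W (mover wins) or L (mover loses):
i:   0  1  2  3  4  5  6  7  8  9 10 11 12 13 14 15 16 17 18 19 20 21 22 23 24
     L  W  L  W  L  W  W  W  W  W  W  L  W  L  W  L  W  W  W  W  W  W  L  W  L
Position 24 is L, so the second player wins.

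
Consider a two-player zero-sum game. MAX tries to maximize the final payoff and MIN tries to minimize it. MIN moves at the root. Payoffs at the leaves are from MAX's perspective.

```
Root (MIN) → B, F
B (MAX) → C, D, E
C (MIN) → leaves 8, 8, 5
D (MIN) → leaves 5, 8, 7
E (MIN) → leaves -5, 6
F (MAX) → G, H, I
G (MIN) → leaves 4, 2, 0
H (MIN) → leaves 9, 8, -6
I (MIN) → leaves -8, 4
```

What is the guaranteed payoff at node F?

G: min(4, 2, 0) = 0
H: min(9, 8, -6) = -6
I: min(-8, 4) = -8
F: max(0, -6, -8) = 0

0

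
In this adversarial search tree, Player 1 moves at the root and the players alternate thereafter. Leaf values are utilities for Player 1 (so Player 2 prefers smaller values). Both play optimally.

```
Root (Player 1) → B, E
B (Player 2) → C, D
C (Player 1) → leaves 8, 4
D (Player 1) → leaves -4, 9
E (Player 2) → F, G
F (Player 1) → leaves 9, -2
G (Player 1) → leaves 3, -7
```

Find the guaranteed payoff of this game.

8

C (Player 1): max(8, 4) = 8
D (Player 1): max(-4, 9) = 9
B (Player 2): min(8, 9) = 8
F (Player 1): max(9, -2) = 9
G (Player 1): max(3, -7) = 3
E (Player 2): min(9, 3) = 3
Root (Player 1): max(8, 3) = 8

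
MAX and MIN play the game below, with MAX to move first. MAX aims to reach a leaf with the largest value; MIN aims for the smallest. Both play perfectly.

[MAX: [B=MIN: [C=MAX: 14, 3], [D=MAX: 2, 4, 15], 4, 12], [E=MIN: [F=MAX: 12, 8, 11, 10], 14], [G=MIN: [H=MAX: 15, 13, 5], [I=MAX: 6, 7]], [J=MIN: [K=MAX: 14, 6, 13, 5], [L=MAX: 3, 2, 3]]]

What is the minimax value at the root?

C (MAX): max(14, 3) = 14
D (MAX): max(2, 4, 15) = 15
B (MIN): min(14, 15, 4, 12) = 4
F (MAX): max(12, 8, 11, 10) = 12
E (MIN): min(12, 14) = 12
H (MAX): max(15, 13, 5) = 15
I (MAX): max(6, 7) = 7
G (MIN): min(15, 7) = 7
K (MAX): max(14, 6, 13, 5) = 14
L (MAX): max(3, 2, 3) = 3
J (MIN): min(14, 3) = 3
Root (MAX): max(4, 12, 7, 3) = 12

12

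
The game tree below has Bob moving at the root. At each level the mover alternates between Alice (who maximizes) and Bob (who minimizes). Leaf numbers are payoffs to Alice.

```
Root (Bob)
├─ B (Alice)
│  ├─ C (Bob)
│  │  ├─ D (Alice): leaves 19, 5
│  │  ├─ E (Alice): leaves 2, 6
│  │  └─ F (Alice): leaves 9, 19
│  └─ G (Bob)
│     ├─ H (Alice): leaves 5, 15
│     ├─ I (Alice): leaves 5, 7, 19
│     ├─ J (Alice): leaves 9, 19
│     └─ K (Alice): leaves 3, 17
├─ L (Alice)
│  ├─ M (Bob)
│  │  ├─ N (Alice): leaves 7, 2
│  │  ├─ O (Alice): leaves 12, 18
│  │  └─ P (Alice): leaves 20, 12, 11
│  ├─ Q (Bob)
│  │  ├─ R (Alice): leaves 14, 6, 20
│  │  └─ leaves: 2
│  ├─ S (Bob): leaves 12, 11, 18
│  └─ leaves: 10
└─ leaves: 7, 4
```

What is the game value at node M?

N: max(7, 2) = 7
O: max(12, 18) = 18
P: max(20, 12, 11) = 20
M: min(7, 18, 20) = 7

7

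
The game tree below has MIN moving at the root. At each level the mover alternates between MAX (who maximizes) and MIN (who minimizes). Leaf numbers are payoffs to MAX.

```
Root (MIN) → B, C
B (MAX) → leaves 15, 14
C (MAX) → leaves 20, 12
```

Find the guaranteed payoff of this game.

15

B (MAX): max(15, 14) = 15
C (MAX): max(20, 12) = 20
Root (MIN): min(15, 20) = 15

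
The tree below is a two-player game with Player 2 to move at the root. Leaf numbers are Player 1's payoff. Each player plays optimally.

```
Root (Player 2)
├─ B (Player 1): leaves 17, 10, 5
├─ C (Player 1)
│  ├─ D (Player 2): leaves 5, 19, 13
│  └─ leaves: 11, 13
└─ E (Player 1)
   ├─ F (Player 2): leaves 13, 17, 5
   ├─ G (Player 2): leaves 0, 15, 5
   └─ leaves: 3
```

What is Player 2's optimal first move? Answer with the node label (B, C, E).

E

B (Player 1): max(17, 10, 5) = 17
D (Player 2): min(5, 19, 13) = 5
C (Player 1): max(5, 11, 13) = 13
F (Player 2): min(13, 17, 5) = 5
G (Player 2): min(0, 15, 5) = 0
E (Player 1): max(5, 0, 3) = 5
Root (Player 2): min(17, 13, 5) = 5
Player 2 picks the child with the lowest value: E (value 5).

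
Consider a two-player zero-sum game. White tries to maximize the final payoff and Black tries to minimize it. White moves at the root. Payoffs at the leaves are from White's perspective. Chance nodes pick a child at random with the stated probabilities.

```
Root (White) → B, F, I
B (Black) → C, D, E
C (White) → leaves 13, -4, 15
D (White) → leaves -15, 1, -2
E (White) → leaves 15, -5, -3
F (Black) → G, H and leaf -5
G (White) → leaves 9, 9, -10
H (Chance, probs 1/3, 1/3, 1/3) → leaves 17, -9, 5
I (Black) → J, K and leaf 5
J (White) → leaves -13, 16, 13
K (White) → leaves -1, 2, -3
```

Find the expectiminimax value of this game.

C (White): max(13, -4, 15) = 15
D (White): max(-15, 1, -2) = 1
E (White): max(15, -5, -3) = 15
B (Black): min(15, 1, 15) = 1
G (White): max(9, 9, -10) = 9
H (Chance): 1/3·17 + 1/3·-9 + 1/3·5 = 4.33
F (Black): min(9, 4.33, -5) = -5
J (White): max(-13, 16, 13) = 16
K (White): max(-1, 2, -3) = 2
I (Black): min(16, 2, 5) = 2
Root (White): max(1, -5, 2) = 2

2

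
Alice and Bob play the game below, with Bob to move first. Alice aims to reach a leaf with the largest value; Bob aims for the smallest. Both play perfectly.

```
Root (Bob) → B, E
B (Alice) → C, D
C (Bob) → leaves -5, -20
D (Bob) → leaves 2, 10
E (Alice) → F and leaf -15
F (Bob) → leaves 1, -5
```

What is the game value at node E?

F: min(1, -5) = -5
E: max(-5, -15) = -5

-5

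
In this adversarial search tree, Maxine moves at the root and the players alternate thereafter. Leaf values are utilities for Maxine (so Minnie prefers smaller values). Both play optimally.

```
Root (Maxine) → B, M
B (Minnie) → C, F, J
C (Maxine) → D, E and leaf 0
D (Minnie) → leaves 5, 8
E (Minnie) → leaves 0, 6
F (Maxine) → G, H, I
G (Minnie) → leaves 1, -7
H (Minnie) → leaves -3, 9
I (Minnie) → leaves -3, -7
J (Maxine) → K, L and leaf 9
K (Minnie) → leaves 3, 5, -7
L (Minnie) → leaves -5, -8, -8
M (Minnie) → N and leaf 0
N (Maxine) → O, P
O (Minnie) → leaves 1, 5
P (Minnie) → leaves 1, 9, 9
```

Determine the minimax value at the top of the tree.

0

D (Minnie): min(5, 8) = 5
E (Minnie): min(0, 6) = 0
C (Maxine): max(5, 0, 0) = 5
G (Minnie): min(1, -7) = -7
H (Minnie): min(-3, 9) = -3
I (Minnie): min(-3, -7) = -7
F (Maxine): max(-7, -3, -7) = -3
K (Minnie): min(3, 5, -7) = -7
L (Minnie): min(-5, -8, -8) = -8
J (Maxine): max(-7, -8, 9) = 9
B (Minnie): min(5, -3, 9) = -3
O (Minnie): min(1, 5) = 1
P (Minnie): min(1, 9, 9) = 1
N (Maxine): max(1, 1) = 1
M (Minnie): min(1, 0) = 0
Root (Maxine): max(-3, 0) = 0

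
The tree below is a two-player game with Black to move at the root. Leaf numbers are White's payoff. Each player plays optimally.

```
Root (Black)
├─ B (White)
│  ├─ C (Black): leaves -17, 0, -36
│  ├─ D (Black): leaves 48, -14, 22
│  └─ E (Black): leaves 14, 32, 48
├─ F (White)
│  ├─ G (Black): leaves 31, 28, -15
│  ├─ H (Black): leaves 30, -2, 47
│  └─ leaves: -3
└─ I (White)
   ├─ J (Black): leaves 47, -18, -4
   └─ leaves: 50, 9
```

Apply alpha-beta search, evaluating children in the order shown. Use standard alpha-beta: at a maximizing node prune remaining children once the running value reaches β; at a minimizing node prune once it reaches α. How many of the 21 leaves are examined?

C [α=-∞,β=+∞]: v=-36
D [α=-36,β=+∞]: v=-14
E [α=-14,β=+∞]: v=14
B [α=-∞,β=+∞]: v=14
G [α=-∞,β=14]: v=-15
H [α=-15,β=14]: v=-2
F [α=-∞,β=14]: v=-2
J [α=-∞,β=-2]: v=-18
I [α=-∞,β=-2]: v=50 after child 2 ≥ β → β-cutoff, skip 1
Root [α=-∞,β=+∞]: v=-2
Leaves evaluated: 20 of 21.

20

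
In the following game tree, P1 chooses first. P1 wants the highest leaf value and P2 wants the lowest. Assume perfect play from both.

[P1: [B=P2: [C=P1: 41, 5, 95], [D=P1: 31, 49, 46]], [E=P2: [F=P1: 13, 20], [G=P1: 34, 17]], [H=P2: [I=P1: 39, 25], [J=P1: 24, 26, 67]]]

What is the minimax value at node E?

F: max(13, 20) = 20
G: max(34, 17) = 34
E: min(20, 34) = 20

20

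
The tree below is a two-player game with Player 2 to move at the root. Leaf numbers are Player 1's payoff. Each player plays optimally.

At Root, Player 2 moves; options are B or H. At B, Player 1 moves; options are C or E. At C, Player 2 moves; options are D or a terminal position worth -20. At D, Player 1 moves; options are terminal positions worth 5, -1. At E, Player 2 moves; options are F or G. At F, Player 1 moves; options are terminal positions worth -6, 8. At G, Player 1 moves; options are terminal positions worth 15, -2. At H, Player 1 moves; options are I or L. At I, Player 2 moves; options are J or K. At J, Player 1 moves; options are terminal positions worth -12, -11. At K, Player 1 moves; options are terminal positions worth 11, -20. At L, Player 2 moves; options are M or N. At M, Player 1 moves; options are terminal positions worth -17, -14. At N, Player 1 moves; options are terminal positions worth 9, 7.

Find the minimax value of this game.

-11

D (Player 1): max(5, -1) = 5
C (Player 2): min(5, -20) = -20
F (Player 1): max(-6, 8) = 8
G (Player 1): max(15, -2) = 15
E (Player 2): min(8, 15) = 8
B (Player 1): max(-20, 8) = 8
J (Player 1): max(-12, -11) = -11
K (Player 1): max(11, -20) = 11
I (Player 2): min(-11, 11) = -11
M (Player 1): max(-17, -14) = -14
N (Player 1): max(9, 7) = 9
L (Player 2): min(-14, 9) = -14
H (Player 1): max(-11, -14) = -11
Root (Player 2): min(8, -11) = -11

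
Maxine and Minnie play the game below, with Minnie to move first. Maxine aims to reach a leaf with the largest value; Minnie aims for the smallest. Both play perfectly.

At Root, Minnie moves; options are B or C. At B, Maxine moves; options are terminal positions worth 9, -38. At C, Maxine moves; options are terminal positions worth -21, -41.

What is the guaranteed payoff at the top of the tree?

-21

B (Maxine): max(9, -38) = 9
C (Maxine): max(-21, -41) = -21
Root (Minnie): min(9, -21) = -21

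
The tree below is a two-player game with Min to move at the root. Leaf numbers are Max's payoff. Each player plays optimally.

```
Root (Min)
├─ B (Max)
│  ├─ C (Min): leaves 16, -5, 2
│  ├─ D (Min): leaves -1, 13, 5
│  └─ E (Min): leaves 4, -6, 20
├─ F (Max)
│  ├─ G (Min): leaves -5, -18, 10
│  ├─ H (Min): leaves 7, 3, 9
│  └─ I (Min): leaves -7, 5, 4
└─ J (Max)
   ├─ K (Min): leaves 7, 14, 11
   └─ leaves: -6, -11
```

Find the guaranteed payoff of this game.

C (Min): min(16, -5, 2) = -5
D (Min): min(-1, 13, 5) = -1
E (Min): min(4, -6, 20) = -6
B (Max): max(-5, -1, -6) = -1
G (Min): min(-5, -18, 10) = -18
H (Min): min(7, 3, 9) = 3
I (Min): min(-7, 5, 4) = -7
F (Max): max(-18, 3, -7) = 3
K (Min): min(7, 14, 11) = 7
J (Max): max(7, -6, -11) = 7
Root (Min): min(-1, 3, 7) = -1

-1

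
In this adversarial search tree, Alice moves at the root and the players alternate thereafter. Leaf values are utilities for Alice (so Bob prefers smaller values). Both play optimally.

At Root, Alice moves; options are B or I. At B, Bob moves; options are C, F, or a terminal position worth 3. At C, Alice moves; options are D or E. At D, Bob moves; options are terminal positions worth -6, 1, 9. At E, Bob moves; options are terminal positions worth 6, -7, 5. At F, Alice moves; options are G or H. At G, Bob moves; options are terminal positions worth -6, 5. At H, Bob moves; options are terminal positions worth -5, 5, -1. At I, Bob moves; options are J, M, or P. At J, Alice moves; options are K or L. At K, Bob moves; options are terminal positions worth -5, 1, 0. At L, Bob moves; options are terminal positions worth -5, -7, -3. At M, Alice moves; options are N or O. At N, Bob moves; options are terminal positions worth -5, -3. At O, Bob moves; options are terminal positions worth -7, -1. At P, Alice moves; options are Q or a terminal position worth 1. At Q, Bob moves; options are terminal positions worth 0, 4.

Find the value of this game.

D (Bob): min(-6, 1, 9) = -6
E (Bob): min(6, -7, 5) = -7
C (Alice): max(-6, -7) = -6
G (Bob): min(-6, 5) = -6
H (Bob): min(-5, 5, -1) = -5
F (Alice): max(-6, -5) = -5
B (Bob): min(-6, -5, 3) = -6
K (Bob): min(-5, 1, 0) = -5
L (Bob): min(-5, -7, -3) = -7
J (Alice): max(-5, -7) = -5
N (Bob): min(-5, -3) = -5
O (Bob): min(-7, -1) = -7
M (Alice): max(-5, -7) = -5
Q (Bob): min(0, 4) = 0
P (Alice): max(0, 1) = 1
I (Bob): min(-5, -5, 1) = -5
Root (Alice): max(-6, -5) = -5

-5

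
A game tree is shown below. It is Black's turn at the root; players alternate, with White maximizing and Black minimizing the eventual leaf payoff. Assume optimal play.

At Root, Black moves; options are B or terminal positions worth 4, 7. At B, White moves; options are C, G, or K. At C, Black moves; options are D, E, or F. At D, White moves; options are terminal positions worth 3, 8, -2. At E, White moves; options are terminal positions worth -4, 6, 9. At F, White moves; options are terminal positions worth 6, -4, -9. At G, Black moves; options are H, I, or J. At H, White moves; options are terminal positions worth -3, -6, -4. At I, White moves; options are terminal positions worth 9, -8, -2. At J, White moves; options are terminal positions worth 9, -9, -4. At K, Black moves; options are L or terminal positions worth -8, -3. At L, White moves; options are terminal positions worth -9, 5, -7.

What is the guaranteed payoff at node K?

L: max(-9, 5, -7) = 5
K: min(5, -8, -3) = -8

-8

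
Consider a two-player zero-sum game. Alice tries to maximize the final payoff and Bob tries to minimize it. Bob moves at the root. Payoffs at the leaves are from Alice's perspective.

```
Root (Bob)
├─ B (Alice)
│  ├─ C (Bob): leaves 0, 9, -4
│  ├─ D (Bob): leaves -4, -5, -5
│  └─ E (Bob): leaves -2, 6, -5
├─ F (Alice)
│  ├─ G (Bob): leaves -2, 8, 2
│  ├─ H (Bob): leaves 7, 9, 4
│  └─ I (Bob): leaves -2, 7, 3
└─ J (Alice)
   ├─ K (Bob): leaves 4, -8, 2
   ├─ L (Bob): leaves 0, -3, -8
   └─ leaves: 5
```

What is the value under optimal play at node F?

4

G: min(-2, 8, 2) = -2
H: min(7, 9, 4) = 4
I: min(-2, 7, 3) = -2
F: max(-2, 4, -2) = 4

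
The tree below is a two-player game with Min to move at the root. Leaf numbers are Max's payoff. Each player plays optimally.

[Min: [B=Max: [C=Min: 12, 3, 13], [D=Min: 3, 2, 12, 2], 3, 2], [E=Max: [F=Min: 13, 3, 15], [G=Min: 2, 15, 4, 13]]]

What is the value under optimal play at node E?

3

F: min(13, 3, 15) = 3
G: min(2, 15, 4, 13) = 2
E: max(3, 2) = 3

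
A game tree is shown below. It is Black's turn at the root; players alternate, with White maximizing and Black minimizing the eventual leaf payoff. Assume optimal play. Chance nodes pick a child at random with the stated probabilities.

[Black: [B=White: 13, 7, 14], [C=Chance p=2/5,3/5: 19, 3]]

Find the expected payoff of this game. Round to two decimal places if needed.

9.4

B (White): max(13, 7, 14) = 14
C (Chance): 2/5·19 + 3/5·3 = 9.4
Root (Black): min(14, 9.4) = 9.4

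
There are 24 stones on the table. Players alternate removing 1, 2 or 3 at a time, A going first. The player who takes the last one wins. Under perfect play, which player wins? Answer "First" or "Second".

W/L table (W = player to move can force a win):
i:   0  1  2  3  4  5  6  7  8  9 10 11 12 13 14 15 16 17 18 19 20 21 22 23 24
     L  W  W  W  L  W  W  W  L  W  W  W  L  W  W  W  L  W  W  W  L  W  W  W  L
Position 24 is L, so the second player wins.

Second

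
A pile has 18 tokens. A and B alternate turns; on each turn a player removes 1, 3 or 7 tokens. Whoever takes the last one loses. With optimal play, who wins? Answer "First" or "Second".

Compute winning (W) and losing (L) positions by backward induction:
i:   0  1  2  3  4  5  6  7  8  9 10 11 12 13 14 15 16 17 18
     W  L  W  L  W  L  W  L  W  L  W  L  W  L  W  L  W  L  W
Position 18 is W, so the first player wins.

First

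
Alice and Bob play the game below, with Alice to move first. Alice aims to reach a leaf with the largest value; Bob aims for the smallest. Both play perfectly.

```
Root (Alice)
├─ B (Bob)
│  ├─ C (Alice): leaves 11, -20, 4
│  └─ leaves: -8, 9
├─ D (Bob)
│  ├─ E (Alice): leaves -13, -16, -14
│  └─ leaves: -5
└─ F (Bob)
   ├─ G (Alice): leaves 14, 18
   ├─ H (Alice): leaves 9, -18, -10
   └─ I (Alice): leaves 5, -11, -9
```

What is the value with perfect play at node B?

C: max(11, -20, 4) = 11
B: min(11, -8, 9) = -8

-8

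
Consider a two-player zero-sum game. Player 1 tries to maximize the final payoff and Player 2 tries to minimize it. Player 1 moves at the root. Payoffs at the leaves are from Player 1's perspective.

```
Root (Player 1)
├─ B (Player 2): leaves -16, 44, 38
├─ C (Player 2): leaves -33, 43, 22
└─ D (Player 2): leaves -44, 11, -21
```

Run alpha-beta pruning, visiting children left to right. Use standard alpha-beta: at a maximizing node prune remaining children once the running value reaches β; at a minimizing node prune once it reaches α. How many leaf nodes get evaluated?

B [α=-∞,β=+∞]: v=-16
C [α=-16,β=+∞]: v=-33 after child 1 ≤ α → α-cutoff, skip 2
D [α=-16,β=+∞]: v=-44 after child 1 ≤ α → α-cutoff, skip 2
Root [α=-∞,β=+∞]: v=-16
Leaves evaluated: 5 of 9.

5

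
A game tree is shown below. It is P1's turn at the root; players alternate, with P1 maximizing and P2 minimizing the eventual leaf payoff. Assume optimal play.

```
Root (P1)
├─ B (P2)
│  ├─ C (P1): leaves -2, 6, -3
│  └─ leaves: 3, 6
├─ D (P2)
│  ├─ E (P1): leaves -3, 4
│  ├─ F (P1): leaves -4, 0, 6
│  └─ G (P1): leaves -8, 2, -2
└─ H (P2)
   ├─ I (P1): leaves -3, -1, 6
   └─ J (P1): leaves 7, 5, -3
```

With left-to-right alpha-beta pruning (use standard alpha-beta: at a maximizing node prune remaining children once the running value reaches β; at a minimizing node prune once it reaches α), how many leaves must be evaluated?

C [α=-∞,β=+∞]: v=6
B [α=-∞,β=+∞]: v=3
E [α=3,β=+∞]: v=4
F [α=3,β=4]: v=6
G [α=3,β=4]: v=2
D [α=3,β=+∞]: v=2
I [α=3,β=+∞]: v=6
J [α=3,β=6]: v=7 after child 1 ≥ β → β-cutoff, skip 2
H [α=3,β=+∞]: v=6
Root [α=-∞,β=+∞]: v=6
Leaves evaluated: 17 of 19.

17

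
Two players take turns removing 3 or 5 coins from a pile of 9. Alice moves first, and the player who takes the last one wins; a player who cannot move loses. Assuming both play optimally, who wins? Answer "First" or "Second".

Second

Compute winning (W) and losing (L) positions by backward induction:
i:   0  1  2  3  4  5  6  7  8  9
     L  L  L  W  W  W  W  W  L  L
Position 9 is L, so the second player wins.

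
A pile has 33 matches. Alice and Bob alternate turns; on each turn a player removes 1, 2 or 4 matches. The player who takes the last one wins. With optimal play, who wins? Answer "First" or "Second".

Second

W/L table (W = player to move can force a win):
i:   0  1  2  3  4  5  6  7  8  9 10 11 12 13 14 15 16 17 18 19 20 21 22 23 24 25 26 27 28 29 30 31 32 33
     L  W  W  L  W  W  L  W  W  L  W  W  L  W  W  L  W  W  L  W  W  L  W  W  L  W  W  L  W  W  L  W  W  L
Position 33 is L, so the second player wins.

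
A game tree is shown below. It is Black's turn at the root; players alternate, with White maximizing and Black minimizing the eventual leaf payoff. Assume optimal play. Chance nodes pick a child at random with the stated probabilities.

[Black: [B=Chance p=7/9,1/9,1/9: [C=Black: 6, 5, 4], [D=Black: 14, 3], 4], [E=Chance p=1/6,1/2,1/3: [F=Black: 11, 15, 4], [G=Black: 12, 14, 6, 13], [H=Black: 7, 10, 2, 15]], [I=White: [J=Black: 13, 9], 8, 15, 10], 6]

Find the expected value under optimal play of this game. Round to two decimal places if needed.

3.89

C (Black): min(6, 5, 4) = 4
D (Black): min(14, 3) = 3
B (Chance): 7/9·4 + 1/9·3 + 1/9·4 = 3.89
F (Black): min(11, 15, 4) = 4
G (Black): min(12, 14, 6, 13) = 6
H (Black): min(7, 10, 2, 15) = 2
E (Chance): 1/6·4 + 1/2·6 + 1/3·2 = 4.33
J (Black): min(13, 9) = 9
I (White): max(9, 8, 15, 10) = 15
Root (Black): min(3.89, 4.33, 15, 6) = 3.89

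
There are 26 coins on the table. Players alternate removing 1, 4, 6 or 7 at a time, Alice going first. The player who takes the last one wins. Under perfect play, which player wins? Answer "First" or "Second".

Positions where the player to move wins (W) vs loses (L):
i:   0  1  2  3  4  5  6  7  8  9 10 11 12 13 14 15 16 17 18 19 20 21 22 23 24 25 26
     L  W  L  W  W  L  W  W  W  W  L  W  W  L  W  L  W  W  L  W  W  W  W  L  W  W  L
Position 26 is L, so the second player wins.

Second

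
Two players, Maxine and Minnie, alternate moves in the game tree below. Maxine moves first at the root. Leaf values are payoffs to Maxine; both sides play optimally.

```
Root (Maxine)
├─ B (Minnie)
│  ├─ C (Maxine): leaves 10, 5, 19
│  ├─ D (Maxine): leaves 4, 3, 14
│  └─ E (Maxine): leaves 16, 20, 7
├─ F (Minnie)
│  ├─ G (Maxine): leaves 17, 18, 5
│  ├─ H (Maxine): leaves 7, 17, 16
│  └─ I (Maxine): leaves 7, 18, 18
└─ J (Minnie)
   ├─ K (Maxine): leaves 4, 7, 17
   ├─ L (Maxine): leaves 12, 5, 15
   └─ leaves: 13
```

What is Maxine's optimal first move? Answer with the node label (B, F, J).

F

C (Maxine): max(10, 5, 19) = 19
D (Maxine): max(4, 3, 14) = 14
E (Maxine): max(16, 20, 7) = 20
B (Minnie): min(19, 14, 20) = 14
G (Maxine): max(17, 18, 5) = 18
H (Maxine): max(7, 17, 16) = 17
I (Maxine): max(7, 18, 18) = 18
F (Minnie): min(18, 17, 18) = 17
K (Maxine): max(4, 7, 17) = 17
L (Maxine): max(12, 5, 15) = 15
J (Minnie): min(17, 15, 13) = 13
Root (Maxine): max(14, 17, 13) = 17
Maxine picks the child with the highest value: F (value 17).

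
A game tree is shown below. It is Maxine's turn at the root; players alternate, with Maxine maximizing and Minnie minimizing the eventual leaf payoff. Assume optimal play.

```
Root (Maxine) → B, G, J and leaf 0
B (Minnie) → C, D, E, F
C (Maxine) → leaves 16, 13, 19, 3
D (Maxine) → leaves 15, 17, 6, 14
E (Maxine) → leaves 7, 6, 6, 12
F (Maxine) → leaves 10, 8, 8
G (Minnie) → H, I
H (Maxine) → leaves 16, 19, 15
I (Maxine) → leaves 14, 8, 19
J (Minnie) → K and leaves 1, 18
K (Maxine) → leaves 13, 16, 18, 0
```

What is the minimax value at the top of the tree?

19

C (Maxine): max(16, 13, 19, 3) = 19
D (Maxine): max(15, 17, 6, 14) = 17
E (Maxine): max(7, 6, 6, 12) = 12
F (Maxine): max(10, 8, 8) = 10
B (Minnie): min(19, 17, 12, 10) = 10
H (Maxine): max(16, 19, 15) = 19
I (Maxine): max(14, 8, 19) = 19
G (Minnie): min(19, 19) = 19
K (Maxine): max(13, 16, 18, 0) = 18
J (Minnie): min(18, 1, 18) = 1
Root (Maxine): max(10, 19, 1, 0) = 19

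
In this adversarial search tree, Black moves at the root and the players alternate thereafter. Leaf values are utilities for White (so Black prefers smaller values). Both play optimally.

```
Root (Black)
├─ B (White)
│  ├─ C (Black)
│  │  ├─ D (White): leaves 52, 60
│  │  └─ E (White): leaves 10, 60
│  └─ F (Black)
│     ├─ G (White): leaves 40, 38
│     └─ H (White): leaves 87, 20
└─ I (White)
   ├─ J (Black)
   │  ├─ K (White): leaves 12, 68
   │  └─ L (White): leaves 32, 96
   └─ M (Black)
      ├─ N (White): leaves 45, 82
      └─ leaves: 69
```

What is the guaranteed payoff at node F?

G: max(40, 38) = 40
H: max(87, 20) = 87
F: min(40, 87) = 40

40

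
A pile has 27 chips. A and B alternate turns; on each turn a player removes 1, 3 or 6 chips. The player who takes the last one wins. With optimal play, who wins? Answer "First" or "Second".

i:   0  1  2  3  4  5  6  7  8  9 10 11 12 13 14 15 16 17 18 19 20 21 22 23 24 25 26 27
     L  W  L  W  L  W  W  W  W  L  W  L  W  L  W  W  W  W  L  W  L  W  L  W  W  W  W  L
Position 27 is L, so the second player wins.

Second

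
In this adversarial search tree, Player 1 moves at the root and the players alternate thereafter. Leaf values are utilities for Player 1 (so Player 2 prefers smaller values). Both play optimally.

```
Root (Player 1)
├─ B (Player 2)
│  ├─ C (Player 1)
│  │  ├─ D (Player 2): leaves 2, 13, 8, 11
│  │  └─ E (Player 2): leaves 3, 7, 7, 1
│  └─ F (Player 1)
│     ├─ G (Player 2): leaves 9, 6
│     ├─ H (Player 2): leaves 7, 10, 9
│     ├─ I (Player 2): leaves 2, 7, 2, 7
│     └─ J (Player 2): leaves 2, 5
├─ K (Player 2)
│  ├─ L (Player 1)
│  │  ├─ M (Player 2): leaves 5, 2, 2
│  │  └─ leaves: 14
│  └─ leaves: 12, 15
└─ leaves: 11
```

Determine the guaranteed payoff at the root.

D (Player 2): min(2, 13, 8, 11) = 2
E (Player 2): min(3, 7, 7, 1) = 1
C (Player 1): max(2, 1) = 2
G (Player 2): min(9, 6) = 6
H (Player 2): min(7, 10, 9) = 7
I (Player 2): min(2, 7, 2, 7) = 2
J (Player 2): min(2, 5) = 2
F (Player 1): max(6, 7, 2, 2) = 7
B (Player 2): min(2, 7) = 2
M (Player 2): min(5, 2, 2) = 2
L (Player 1): max(2, 14) = 14
K (Player 2): min(14, 12, 15) = 12
Root (Player 1): max(2, 12, 11) = 12

12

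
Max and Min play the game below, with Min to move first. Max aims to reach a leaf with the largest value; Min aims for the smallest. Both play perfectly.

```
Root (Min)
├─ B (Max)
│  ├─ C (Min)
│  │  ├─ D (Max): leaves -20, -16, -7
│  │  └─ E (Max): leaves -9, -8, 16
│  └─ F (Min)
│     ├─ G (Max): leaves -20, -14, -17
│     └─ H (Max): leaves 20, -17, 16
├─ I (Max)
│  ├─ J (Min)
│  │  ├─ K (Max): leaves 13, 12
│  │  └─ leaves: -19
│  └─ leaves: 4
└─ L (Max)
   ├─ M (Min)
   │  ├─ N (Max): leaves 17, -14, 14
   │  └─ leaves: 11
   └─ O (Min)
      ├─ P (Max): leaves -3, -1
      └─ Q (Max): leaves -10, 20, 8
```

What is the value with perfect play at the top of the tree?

D (Max): max(-20, -16, -7) = -7
E (Max): max(-9, -8, 16) = 16
C (Min): min(-7, 16) = -7
G (Max): max(-20, -14, -17) = -14
H (Max): max(20, -17, 16) = 20
F (Min): min(-14, 20) = -14
B (Max): max(-7, -14) = -7
K (Max): max(13, 12) = 13
J (Min): min(13, -19) = -19
I (Max): max(-19, 4) = 4
N (Max): max(17, -14, 14) = 17
M (Min): min(17, 11) = 11
P (Max): max(-3, -1) = -1
Q (Max): max(-10, 20, 8) = 20
O (Min): min(-1, 20) = -1
L (Max): max(11, -1) = 11
Root (Min): min(-7, 4, 11) = -7

-7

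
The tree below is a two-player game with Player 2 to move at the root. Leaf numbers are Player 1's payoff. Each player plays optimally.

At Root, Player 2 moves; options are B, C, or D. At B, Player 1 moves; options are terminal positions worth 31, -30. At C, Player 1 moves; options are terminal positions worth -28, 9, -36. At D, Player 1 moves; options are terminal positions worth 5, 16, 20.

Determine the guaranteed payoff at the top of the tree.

B (Player 1): max(31, -30) = 31
C (Player 1): max(-28, 9, -36) = 9
D (Player 1): max(5, 16, 20) = 20
Root (Player 2): min(31, 9, 20) = 9

9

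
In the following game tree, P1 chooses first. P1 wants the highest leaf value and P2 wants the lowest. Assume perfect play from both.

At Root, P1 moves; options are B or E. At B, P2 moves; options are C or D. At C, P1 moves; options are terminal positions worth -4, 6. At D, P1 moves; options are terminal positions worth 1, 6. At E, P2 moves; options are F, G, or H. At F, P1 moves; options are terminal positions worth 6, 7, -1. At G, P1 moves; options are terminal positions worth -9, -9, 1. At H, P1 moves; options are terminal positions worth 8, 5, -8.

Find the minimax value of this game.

6

C (P1): max(-4, 6) = 6
D (P1): max(1, 6) = 6
B (P2): min(6, 6) = 6
F (P1): max(6, 7, -1) = 7
G (P1): max(-9, -9, 1) = 1
H (P1): max(8, 5, -8) = 8
E (P2): min(7, 1, 8) = 1
Root (P1): max(6, 1) = 6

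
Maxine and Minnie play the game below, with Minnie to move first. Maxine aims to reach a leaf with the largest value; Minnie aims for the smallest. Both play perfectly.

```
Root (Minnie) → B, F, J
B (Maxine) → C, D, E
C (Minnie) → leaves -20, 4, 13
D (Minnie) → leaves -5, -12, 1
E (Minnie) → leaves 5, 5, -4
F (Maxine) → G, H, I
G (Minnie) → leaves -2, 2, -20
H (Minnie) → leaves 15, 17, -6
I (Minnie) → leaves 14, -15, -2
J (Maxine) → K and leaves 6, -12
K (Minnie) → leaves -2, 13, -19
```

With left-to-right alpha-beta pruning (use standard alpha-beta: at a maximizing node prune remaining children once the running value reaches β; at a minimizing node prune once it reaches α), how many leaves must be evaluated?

C [α=-∞,β=+∞]: v=-20
D [α=-20,β=+∞]: v=-12
E [α=-12,β=+∞]: v=-4
B [α=-∞,β=+∞]: v=-4
G [α=-∞,β=-4]: v=-20
H [α=-20,β=-4]: v=-6
I [α=-6,β=-4]: v=-15 after child 2 ≤ α → α-cutoff, skip 1
F [α=-∞,β=-4]: v=-6
K [α=-∞,β=-6]: v=-19
J [α=-∞,β=-6]: v=6 after child 2 ≥ β → β-cutoff, skip 1
Root [α=-∞,β=+∞]: v=-6
Leaves evaluated: 21 of 23.

21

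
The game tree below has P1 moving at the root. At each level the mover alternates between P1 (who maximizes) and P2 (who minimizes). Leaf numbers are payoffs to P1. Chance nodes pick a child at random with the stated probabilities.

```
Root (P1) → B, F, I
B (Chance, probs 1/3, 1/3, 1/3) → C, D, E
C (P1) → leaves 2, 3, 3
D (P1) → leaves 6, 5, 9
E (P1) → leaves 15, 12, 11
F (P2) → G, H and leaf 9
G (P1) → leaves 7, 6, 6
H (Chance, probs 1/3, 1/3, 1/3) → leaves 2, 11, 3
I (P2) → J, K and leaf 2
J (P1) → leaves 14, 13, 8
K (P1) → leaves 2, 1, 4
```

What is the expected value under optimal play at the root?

9

C (P1): max(2, 3, 3) = 3
D (P1): max(6, 5, 9) = 9
E (P1): max(15, 12, 11) = 15
B (Chance): 1/3·3 + 1/3·9 + 1/3·15 = 9
G (P1): max(7, 6, 6) = 7
H (Chance): 1/3·2 + 1/3·11 + 1/3·3 = 5.33
F (P2): min(7, 5.33, 9) = 5.33
J (P1): max(14, 13, 8) = 14
K (P1): max(2, 1, 4) = 4
I (P2): min(14, 4, 2) = 2
Root (P1): max(9, 5.33, 2) = 9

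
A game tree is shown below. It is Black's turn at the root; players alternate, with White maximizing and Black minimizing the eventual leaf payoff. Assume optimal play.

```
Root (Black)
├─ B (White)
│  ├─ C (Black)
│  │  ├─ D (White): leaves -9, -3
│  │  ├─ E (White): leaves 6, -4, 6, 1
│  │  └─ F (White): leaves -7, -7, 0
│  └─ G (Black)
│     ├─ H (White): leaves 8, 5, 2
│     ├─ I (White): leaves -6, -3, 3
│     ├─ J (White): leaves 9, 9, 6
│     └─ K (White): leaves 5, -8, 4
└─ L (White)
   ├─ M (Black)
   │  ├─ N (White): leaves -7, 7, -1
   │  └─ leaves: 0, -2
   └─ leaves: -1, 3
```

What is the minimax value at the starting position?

3

D (White): max(-9, -3) = -3
E (White): max(6, -4, 6, 1) = 6
F (White): max(-7, -7, 0) = 0
C (Black): min(-3, 6, 0) = -3
H (White): max(8, 5, 2) = 8
I (White): max(-6, -3, 3) = 3
J (White): max(9, 9, 6) = 9
K (White): max(5, -8, 4) = 5
G (Black): min(8, 3, 9, 5) = 3
B (White): max(-3, 3) = 3
N (White): max(-7, 7, -1) = 7
M (Black): min(7, 0, -2) = -2
L (White): max(-2, -1, 3) = 3
Root (Black): min(3, 3) = 3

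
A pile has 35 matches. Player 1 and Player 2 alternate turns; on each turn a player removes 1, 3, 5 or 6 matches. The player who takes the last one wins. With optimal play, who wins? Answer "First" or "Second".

W/L table (W = player to move can force a win):
i:   0  1  2  3  4  5  6  7  8  9 10 11 12 13 14 15 16 17 18 19 20 21 22 23 24 25 26 27 28 29 30 31 32 33 34 35
     L  W  L  W  L  W  W  W  W  W  W  L  W  L  W  L  W  W  W  W  W  W  L  W  L  W  L  W  W  W  W  W  W  L  W  L
Position 35 is L, so the second player wins.

Second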